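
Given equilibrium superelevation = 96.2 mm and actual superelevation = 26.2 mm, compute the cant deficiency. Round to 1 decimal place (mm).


Cant deficiency = equilibrium cant - actual cant
CD = 96.2 - 26.2
CD = 70.0 mm

70.0


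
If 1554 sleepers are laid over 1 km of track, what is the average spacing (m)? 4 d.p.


Spacing = 1000 m / number of sleepers
Spacing = 1000 / 1554
Spacing = 0.6435 m

0.6435


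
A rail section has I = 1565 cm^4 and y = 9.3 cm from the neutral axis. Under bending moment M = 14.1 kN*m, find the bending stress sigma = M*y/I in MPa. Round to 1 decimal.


Convert units:
M = 14.1 kN*m = 14100000 N*mm
y = 9.3 cm = 93 mm
I = 1565 cm^4 = 15650000 mm^4
sigma = 14100000 * 93 / 15650000
sigma = 83.8 MPa

83.8


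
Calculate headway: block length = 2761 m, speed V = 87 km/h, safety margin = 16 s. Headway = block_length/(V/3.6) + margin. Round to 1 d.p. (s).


V = 87 / 3.6 = 24.1667 m/s
Block traversal time = 2761 / 24.1667 = 114.2483 s
Headway = 114.2483 + 16
Headway = 130.2 s

130.2


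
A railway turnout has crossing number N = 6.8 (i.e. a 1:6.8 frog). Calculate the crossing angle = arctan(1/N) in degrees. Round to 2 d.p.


1/N = 1/6.8 = 0.147059
angle = arctan(0.147059) = 0.146012 rad
angle = 0.146012 * 180/pi = 8.37 degrees

8.37


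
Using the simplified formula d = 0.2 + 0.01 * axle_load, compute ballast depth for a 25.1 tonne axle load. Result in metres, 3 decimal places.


d = 0.2 + 0.01 * 25.1
d = 0.2 + 0.251
d = 0.451 m

0.451


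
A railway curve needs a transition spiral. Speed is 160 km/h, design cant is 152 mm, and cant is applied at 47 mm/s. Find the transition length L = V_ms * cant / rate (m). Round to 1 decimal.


Convert speed: V = 160 / 3.6 = 44.4444 m/s
L = 44.4444 * 152 / 47
L = 6755.5556 / 47
L = 143.7 m

143.7


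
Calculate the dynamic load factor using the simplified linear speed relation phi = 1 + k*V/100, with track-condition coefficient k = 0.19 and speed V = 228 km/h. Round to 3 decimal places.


phi = 1 + k * V / 100
phi = 1 + 0.19 * 228 / 100
phi = 1 + 0.4332
phi = 1.433

1.433


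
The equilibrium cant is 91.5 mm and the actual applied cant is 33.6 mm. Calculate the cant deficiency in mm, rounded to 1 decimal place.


Cant deficiency = equilibrium cant - actual cant
CD = 91.5 - 33.6
CD = 57.9 mm

57.9


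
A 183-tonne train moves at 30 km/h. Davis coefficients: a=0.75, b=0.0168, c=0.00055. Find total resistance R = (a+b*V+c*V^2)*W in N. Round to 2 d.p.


b*V = 0.0168 * 30 = 0.504
c*V^2 = 0.00055 * 900 = 0.495
R_per_t = 0.75 + 0.504 + 0.495 = 1.749 N/t
R_total = 1.749 * 183 = 320.07 N

320.07


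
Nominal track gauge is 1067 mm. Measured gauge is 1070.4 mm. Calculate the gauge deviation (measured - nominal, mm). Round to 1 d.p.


Deviation = measured - nominal
Deviation = 1070.4 - 1067
Deviation = 3.4 mm

3.4


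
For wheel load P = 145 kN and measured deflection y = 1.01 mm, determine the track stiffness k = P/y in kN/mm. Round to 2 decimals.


Track stiffness k = P / y
k = 145 / 1.01
k = 143.56 kN/mm

143.56


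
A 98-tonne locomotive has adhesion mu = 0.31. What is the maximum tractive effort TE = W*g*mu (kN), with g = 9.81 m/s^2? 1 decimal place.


TE_max = W * g * mu
TE_max = 98 * 9.81 * 0.31
TE_max = 961.38 * 0.31
TE_max = 298.0 kN

298.0


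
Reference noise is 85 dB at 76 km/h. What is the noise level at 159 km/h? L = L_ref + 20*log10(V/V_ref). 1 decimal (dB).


V/V_ref = 159 / 76 = 2.092105
log10(2.092105) = 0.320584
20 * 0.320584 = 6.4117
L = 85 + 6.4117 = 91.4 dB

91.4


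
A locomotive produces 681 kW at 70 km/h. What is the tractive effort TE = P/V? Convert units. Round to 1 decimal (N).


Convert: P = 681 kW = 681000 W
V = 70 / 3.6 = 19.4444 m/s
TE = 681000 / 19.4444
TE = 35022.9 N

35022.9


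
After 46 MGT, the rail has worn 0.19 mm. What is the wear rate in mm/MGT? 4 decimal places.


Wear rate = total wear / cumulative tonnage
Rate = 0.19 / 46
Rate = 0.0041 mm/MGT

0.0041


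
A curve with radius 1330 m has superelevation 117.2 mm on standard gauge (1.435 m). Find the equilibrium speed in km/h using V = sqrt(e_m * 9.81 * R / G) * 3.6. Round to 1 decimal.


Convert cant: e = 117.2 mm = 0.1172 m
V_ms = sqrt(0.1172 * 9.81 * 1330 / 1.435)
V_ms = sqrt(1065.605268) = 32.6436 m/s
V = 32.6436 * 3.6 = 117.5 km/h

117.5


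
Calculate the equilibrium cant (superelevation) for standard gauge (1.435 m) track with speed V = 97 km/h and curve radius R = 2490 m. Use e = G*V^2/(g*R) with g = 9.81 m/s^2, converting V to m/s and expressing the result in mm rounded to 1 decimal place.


Convert speed: V = 97 / 3.6 = 26.9444 m/s
Apply formula: e = 1.435 * 26.9444^2 / (9.81 * 2490)
e = 1.435 * 726.0031 / 24426.9
e = 0.04265 m = 42.7 mm

42.7


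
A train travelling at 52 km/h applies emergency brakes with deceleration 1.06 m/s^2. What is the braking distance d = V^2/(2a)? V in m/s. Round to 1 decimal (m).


Convert speed: V = 52 / 3.6 = 14.4444 m/s
V^2 = 208.642
d = 208.642 / (2 * 1.06)
d = 208.642 / 2.12
d = 98.4 m

98.4


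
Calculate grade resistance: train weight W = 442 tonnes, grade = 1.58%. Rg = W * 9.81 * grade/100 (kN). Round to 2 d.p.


Rg = W * 9.81 * grade / 100
Rg = 442 * 9.81 * 1.58 / 100
Rg = 4336.02 * 0.0158
Rg = 68.51 kN

68.51


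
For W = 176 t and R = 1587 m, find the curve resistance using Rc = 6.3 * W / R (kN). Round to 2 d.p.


Rc = 6.3 * W / R
Rc = 6.3 * 176 / 1587
Rc = 1108.8 / 1587
Rc = 0.70 kN

0.70


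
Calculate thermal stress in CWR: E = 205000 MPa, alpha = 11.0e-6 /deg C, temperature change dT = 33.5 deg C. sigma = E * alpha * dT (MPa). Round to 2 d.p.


sigma = E * alpha * dT
sigma = 205000 * 11.0e-6 * 33.5
sigma = 2.255 * 33.5
sigma = 75.54 MPa

75.54


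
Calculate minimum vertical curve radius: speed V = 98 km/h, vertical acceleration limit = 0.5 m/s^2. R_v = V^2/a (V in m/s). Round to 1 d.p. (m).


Convert speed: V = 98 / 3.6 = 27.2222 m/s
V^2 = 741.0494 m^2/s^2
R_v = 741.0494 / 0.5
R_v = 1482.1 m

1482.1


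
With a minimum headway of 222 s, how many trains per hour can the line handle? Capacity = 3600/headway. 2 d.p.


Capacity = 3600 / headway
Capacity = 3600 / 222
Capacity = 16.22 trains/hour

16.22


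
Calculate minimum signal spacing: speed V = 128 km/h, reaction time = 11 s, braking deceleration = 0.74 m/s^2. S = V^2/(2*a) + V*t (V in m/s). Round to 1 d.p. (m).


V = 128 / 3.6 = 35.5556 m/s
Braking distance = 35.5556^2 / (2*0.74) = 854.1875 m
Sighting distance = 35.5556 * 11 = 391.1111 m
S = 854.1875 + 391.1111 = 1245.3 m

1245.3


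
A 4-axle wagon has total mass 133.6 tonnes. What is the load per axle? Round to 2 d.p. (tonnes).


Load per axle = total weight / number of axles
Load = 133.6 / 4
Load = 33.40 tonnes

33.40


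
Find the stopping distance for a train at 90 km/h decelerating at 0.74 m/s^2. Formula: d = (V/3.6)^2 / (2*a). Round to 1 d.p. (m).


Convert speed: V = 90 / 3.6 = 25.0 m/s
V^2 = 625.0
d = 625.0 / (2 * 0.74)
d = 625.0 / 1.48
d = 422.3 m

422.3


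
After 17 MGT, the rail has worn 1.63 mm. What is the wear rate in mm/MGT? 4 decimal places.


Wear rate = total wear / cumulative tonnage
Rate = 1.63 / 17
Rate = 0.0959 mm/MGT

0.0959


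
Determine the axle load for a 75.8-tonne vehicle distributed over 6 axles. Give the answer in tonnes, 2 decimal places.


Load per axle = total weight / number of axles
Load = 75.8 / 6
Load = 12.63 tonnes

12.63


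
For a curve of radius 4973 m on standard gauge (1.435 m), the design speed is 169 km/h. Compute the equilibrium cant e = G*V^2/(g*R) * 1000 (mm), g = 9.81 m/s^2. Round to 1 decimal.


Convert speed: V = 169 / 3.6 = 46.9444 m/s
Apply formula: e = 1.435 * 46.9444^2 / (9.81 * 4973)
e = 1.435 * 2203.7809 / 48785.13
e = 0.064824 m = 64.8 mm

64.8


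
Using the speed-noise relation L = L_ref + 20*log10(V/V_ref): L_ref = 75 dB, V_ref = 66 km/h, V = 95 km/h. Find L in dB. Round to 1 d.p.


V/V_ref = 95 / 66 = 1.439394
log10(1.439394) = 0.15818
20 * 0.15818 = 3.1636
L = 75 + 3.1636 = 78.2 dB

78.2


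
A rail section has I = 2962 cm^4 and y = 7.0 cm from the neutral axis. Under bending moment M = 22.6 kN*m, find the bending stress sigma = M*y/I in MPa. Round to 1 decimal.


Convert units:
M = 22.6 kN*m = 22600000 N*mm
y = 7.0 cm = 70 mm
I = 2962 cm^4 = 29620000 mm^4
sigma = 22600000 * 70 / 29620000
sigma = 53.4 MPa

53.4


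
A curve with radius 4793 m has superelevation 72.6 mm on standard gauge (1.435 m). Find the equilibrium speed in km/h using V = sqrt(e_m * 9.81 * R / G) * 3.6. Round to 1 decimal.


Convert cant: e = 72.6 mm = 0.0726 m
V_ms = sqrt(0.0726 * 9.81 * 4793 / 1.435)
V_ms = sqrt(2378.817671) = 48.7731 m/s
V = 48.7731 * 3.6 = 175.6 km/h

175.6


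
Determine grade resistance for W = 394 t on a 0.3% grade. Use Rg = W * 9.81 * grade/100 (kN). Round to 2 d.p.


Rg = W * 9.81 * grade / 100
Rg = 394 * 9.81 * 0.3 / 100
Rg = 3865.14 * 0.003
Rg = 11.60 kN

11.60


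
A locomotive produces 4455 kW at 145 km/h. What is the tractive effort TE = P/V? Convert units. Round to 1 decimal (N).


Convert: P = 4455 kW = 4455000 W
V = 145 / 3.6 = 40.2778 m/s
TE = 4455000 / 40.2778
TE = 110606.9 N

110606.9


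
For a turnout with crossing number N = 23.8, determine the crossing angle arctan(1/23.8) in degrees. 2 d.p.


1/N = 1/23.8 = 0.042017
angle = arctan(0.042017) = 0.041992 rad
angle = 0.041992 * 180/pi = 2.41 degrees

2.41


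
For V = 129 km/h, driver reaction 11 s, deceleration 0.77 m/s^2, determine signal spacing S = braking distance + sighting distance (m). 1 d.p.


V = 129 / 3.6 = 35.8333 m/s
Braking distance = 35.8333^2 / (2*0.77) = 833.7843 m
Sighting distance = 35.8333 * 11 = 394.1667 m
S = 833.7843 + 394.1667 = 1228.0 m

1228.0


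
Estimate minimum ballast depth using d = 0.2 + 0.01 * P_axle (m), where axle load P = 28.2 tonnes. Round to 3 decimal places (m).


d = 0.2 + 0.01 * 28.2
d = 0.2 + 0.282
d = 0.482 m

0.482


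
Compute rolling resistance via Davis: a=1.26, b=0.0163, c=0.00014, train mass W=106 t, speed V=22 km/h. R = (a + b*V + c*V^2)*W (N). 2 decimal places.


b*V = 0.0163 * 22 = 0.3586
c*V^2 = 0.00014 * 484 = 0.06776
R_per_t = 1.26 + 0.3586 + 0.06776 = 1.68636 N/t
R_total = 1.68636 * 106 = 178.75 N

178.75


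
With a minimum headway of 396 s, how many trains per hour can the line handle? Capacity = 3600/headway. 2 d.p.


Capacity = 3600 / headway
Capacity = 3600 / 396
Capacity = 9.09 trains/hour

9.09


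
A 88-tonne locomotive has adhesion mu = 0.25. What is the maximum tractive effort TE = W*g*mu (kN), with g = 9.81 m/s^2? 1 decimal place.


TE_max = W * g * mu
TE_max = 88 * 9.81 * 0.25
TE_max = 863.28 * 0.25
TE_max = 215.8 kN

215.8


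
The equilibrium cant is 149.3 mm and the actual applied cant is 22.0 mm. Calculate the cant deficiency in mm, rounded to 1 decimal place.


Cant deficiency = equilibrium cant - actual cant
CD = 149.3 - 22.0
CD = 127.3 mm

127.3


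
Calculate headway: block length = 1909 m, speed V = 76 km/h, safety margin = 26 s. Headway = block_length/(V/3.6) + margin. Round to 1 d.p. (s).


V = 76 / 3.6 = 21.1111 m/s
Block traversal time = 1909 / 21.1111 = 90.4263 s
Headway = 90.4263 + 26
Headway = 116.4 s

116.4


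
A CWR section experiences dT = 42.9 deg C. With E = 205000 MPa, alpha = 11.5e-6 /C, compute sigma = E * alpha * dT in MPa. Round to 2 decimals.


sigma = E * alpha * dT
sigma = 205000 * 11.5e-6 * 42.9
sigma = 2.3575 * 42.9
sigma = 101.14 MPa

101.14


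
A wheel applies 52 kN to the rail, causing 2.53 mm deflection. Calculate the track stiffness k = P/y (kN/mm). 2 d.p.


Track stiffness k = P / y
k = 52 / 2.53
k = 20.55 kN/mm

20.55


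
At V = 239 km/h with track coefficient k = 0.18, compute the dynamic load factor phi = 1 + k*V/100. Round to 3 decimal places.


phi = 1 + k * V / 100
phi = 1 + 0.18 * 239 / 100
phi = 1 + 0.4302
phi = 1.430

1.430


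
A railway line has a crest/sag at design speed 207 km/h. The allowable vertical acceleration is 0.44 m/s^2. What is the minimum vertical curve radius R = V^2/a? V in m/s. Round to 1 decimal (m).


Convert speed: V = 207 / 3.6 = 57.5 m/s
V^2 = 3306.25 m^2/s^2
R_v = 3306.25 / 0.44
R_v = 7514.2 m

7514.2


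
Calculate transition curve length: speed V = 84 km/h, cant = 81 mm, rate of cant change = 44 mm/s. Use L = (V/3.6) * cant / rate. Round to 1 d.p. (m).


Convert speed: V = 84 / 3.6 = 23.3333 m/s
L = 23.3333 * 81 / 44
L = 1890.0 / 44
L = 43.0 m

43.0


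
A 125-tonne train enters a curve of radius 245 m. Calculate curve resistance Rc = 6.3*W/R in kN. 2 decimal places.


Rc = 6.3 * W / R
Rc = 6.3 * 125 / 245
Rc = 787.5 / 245
Rc = 3.21 kN

3.21


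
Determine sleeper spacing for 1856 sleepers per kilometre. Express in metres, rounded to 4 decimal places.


Spacing = 1000 m / number of sleepers
Spacing = 1000 / 1856
Spacing = 0.5388 m

0.5388


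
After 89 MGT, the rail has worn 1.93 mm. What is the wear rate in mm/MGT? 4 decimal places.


Wear rate = total wear / cumulative tonnage
Rate = 1.93 / 89
Rate = 0.0217 mm/MGT

0.0217


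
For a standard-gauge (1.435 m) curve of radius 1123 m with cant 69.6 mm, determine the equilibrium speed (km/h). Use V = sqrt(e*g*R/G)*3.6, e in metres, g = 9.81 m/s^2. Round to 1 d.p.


Convert cant: e = 69.6 mm = 0.0696 m
V_ms = sqrt(0.0696 * 9.81 * 1123 / 1.435)
V_ms = sqrt(534.325748) = 23.1155 m/s
V = 23.1155 * 3.6 = 83.2 km/h

83.2


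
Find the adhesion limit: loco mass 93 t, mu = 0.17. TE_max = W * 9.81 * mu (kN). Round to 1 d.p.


TE_max = W * g * mu
TE_max = 93 * 9.81 * 0.17
TE_max = 912.33 * 0.17
TE_max = 155.1 kN

155.1


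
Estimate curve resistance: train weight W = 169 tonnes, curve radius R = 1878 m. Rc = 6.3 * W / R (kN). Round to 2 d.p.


Rc = 6.3 * W / R
Rc = 6.3 * 169 / 1878
Rc = 1064.7 / 1878
Rc = 0.57 kN

0.57


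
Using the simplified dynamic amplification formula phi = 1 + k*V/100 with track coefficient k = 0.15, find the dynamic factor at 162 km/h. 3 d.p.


phi = 1 + k * V / 100
phi = 1 + 0.15 * 162 / 100
phi = 1 + 0.243
phi = 1.243

1.243


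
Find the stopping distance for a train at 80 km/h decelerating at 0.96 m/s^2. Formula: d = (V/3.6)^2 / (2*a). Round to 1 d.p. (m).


Convert speed: V = 80 / 3.6 = 22.2222 m/s
V^2 = 493.8272
d = 493.8272 / (2 * 0.96)
d = 493.8272 / 1.92
d = 257.2 m

257.2


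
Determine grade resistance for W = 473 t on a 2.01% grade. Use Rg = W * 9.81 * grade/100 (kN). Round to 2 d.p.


Rg = W * 9.81 * grade / 100
Rg = 473 * 9.81 * 2.01 / 100
Rg = 4640.13 * 0.0201
Rg = 93.27 kN

93.27


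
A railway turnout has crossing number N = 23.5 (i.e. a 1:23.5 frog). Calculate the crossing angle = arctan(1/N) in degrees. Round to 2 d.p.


1/N = 1/23.5 = 0.042553
angle = arctan(0.042553) = 0.042528 rad
angle = 0.042528 * 180/pi = 2.44 degrees

2.44


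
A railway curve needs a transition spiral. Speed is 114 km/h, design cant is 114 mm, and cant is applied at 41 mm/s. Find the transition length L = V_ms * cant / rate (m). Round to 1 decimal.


Convert speed: V = 114 / 3.6 = 31.6667 m/s
L = 31.6667 * 114 / 41
L = 3610.0 / 41
L = 88.0 m

88.0


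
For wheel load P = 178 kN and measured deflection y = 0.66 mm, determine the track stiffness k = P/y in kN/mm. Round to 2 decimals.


Track stiffness k = P / y
k = 178 / 0.66
k = 269.70 kN/mm

269.70


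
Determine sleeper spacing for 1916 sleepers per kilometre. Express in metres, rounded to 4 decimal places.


Spacing = 1000 m / number of sleepers
Spacing = 1000 / 1916
Spacing = 0.5219 m

0.5219


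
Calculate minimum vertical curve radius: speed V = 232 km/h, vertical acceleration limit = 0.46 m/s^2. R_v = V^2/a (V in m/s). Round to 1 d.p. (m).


Convert speed: V = 232 / 3.6 = 64.4444 m/s
V^2 = 4153.0864 m^2/s^2
R_v = 4153.0864 / 0.46
R_v = 9028.4 m

9028.4


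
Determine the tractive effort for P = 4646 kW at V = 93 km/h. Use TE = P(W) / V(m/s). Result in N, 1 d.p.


Convert: P = 4646 kW = 4646000 W
V = 93 / 3.6 = 25.8333 m/s
TE = 4646000 / 25.8333
TE = 179845.2 N

179845.2


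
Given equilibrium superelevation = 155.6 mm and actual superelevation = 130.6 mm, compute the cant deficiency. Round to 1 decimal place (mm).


Cant deficiency = equilibrium cant - actual cant
CD = 155.6 - 130.6
CD = 25.0 mm

25.0


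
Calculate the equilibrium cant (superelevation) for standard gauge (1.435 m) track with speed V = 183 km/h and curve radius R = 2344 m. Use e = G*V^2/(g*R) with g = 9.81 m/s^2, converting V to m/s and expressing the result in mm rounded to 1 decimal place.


Convert speed: V = 183 / 3.6 = 50.8333 m/s
Apply formula: e = 1.435 * 50.8333^2 / (9.81 * 2344)
e = 1.435 * 2584.0278 / 22994.64
e = 0.161258 m = 161.3 mm

161.3


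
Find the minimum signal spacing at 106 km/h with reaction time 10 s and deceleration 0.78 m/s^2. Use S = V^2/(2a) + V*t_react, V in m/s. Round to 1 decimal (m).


V = 106 / 3.6 = 29.4444 m/s
Braking distance = 29.4444^2 / (2*0.78) = 555.7534 m
Sighting distance = 29.4444 * 10 = 294.4444 m
S = 555.7534 + 294.4444 = 850.2 m

850.2


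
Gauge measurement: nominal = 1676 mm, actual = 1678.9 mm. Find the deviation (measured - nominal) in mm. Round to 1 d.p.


Deviation = measured - nominal
Deviation = 1678.9 - 1676
Deviation = 2.9 mm

2.9


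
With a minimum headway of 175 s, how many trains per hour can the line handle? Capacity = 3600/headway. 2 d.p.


Capacity = 3600 / headway
Capacity = 3600 / 175
Capacity = 20.57 trains/hour

20.57


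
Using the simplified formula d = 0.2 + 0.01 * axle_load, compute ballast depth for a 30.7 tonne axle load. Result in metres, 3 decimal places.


d = 0.2 + 0.01 * 30.7
d = 0.2 + 0.307
d = 0.507 m

0.507


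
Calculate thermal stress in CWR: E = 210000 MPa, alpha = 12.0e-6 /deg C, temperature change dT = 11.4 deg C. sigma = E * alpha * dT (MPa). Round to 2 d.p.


sigma = E * alpha * dT
sigma = 210000 * 12.0e-6 * 11.4
sigma = 2.52 * 11.4
sigma = 28.73 MPa

28.73


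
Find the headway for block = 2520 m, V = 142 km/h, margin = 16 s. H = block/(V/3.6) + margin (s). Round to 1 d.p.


V = 142 / 3.6 = 39.4444 m/s
Block traversal time = 2520 / 39.4444 = 63.8873 s
Headway = 63.8873 + 16
Headway = 79.9 s

79.9


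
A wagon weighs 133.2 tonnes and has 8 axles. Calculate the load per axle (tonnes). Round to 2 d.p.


Load per axle = total weight / number of axles
Load = 133.2 / 8
Load = 16.65 tonnes

16.65


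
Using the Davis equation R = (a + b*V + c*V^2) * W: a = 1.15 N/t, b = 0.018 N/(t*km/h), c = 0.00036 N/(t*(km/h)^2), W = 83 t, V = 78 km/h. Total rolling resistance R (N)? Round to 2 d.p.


b*V = 0.018 * 78 = 1.404
c*V^2 = 0.00036 * 6084 = 2.19024
R_per_t = 1.15 + 1.404 + 2.19024 = 4.74424 N/t
R_total = 4.74424 * 83 = 393.77 N

393.77


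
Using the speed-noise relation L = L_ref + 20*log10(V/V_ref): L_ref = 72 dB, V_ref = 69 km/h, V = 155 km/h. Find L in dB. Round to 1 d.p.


V/V_ref = 155 / 69 = 2.246377
log10(2.246377) = 0.351483
20 * 0.351483 = 7.0297
L = 72 + 7.0297 = 79.0 dB

79.0


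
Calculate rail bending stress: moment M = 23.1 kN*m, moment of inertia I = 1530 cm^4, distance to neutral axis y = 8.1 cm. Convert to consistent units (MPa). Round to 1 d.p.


Convert units:
M = 23.1 kN*m = 23100000 N*mm
y = 8.1 cm = 81 mm
I = 1530 cm^4 = 15300000 mm^4
sigma = 23100000 * 81 / 15300000
sigma = 122.3 MPa

122.3


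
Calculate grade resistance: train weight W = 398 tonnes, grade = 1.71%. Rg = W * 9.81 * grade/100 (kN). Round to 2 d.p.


Rg = W * 9.81 * grade / 100
Rg = 398 * 9.81 * 1.71 / 100
Rg = 3904.38 * 0.0171
Rg = 66.76 kN

66.76


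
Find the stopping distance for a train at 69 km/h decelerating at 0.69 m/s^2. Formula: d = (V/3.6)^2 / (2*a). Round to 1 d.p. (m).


Convert speed: V = 69 / 3.6 = 19.1667 m/s
V^2 = 367.3611
d = 367.3611 / (2 * 0.69)
d = 367.3611 / 1.38
d = 266.2 m

266.2


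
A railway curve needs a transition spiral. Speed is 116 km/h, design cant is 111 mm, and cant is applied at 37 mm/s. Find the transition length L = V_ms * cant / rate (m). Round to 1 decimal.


Convert speed: V = 116 / 3.6 = 32.2222 m/s
L = 32.2222 * 111 / 37
L = 3576.6667 / 37
L = 96.7 m

96.7


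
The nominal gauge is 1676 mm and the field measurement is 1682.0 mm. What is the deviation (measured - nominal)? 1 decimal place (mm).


Deviation = measured - nominal
Deviation = 1682.0 - 1676
Deviation = 6.0 mm

6.0


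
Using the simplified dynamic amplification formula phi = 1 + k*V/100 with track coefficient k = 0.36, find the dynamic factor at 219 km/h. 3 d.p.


phi = 1 + k * V / 100
phi = 1 + 0.36 * 219 / 100
phi = 1 + 0.7884
phi = 1.788

1.788


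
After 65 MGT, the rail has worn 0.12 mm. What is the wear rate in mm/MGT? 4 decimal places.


Wear rate = total wear / cumulative tonnage
Rate = 0.12 / 65
Rate = 0.0018 mm/MGT

0.0018


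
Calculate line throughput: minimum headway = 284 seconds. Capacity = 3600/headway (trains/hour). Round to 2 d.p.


Capacity = 3600 / headway
Capacity = 3600 / 284
Capacity = 12.68 trains/hour

12.68


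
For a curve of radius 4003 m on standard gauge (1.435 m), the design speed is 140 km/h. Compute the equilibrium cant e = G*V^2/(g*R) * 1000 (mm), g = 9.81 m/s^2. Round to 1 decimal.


Convert speed: V = 140 / 3.6 = 38.8889 m/s
Apply formula: e = 1.435 * 38.8889^2 / (9.81 * 4003)
e = 1.435 * 1512.3457 / 39269.43
e = 0.055265 m = 55.3 mm

55.3


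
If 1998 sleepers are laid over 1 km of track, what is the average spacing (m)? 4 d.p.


Spacing = 1000 m / number of sleepers
Spacing = 1000 / 1998
Spacing = 0.5005 m

0.5005


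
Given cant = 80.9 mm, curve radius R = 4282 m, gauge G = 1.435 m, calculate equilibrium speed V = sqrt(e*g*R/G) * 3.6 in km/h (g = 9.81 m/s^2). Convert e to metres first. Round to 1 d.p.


Convert cant: e = 80.9 mm = 0.0809 m
V_ms = sqrt(0.0809 * 9.81 * 4282 / 1.435)
V_ms = sqrt(2368.166814) = 48.6638 m/s
V = 48.6638 * 3.6 = 175.2 km/h

175.2


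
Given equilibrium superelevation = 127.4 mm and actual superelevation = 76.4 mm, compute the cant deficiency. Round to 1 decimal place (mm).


Cant deficiency = equilibrium cant - actual cant
CD = 127.4 - 76.4
CD = 51.0 mm

51.0


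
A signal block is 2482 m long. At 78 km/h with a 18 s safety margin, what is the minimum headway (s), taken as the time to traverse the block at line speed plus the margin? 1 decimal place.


V = 78 / 3.6 = 21.6667 m/s
Block traversal time = 2482 / 21.6667 = 114.5538 s
Headway = 114.5538 + 18
Headway = 132.6 s

132.6


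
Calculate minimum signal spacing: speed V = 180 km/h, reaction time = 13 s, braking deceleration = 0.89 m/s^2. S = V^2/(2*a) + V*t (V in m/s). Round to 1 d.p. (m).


V = 180 / 3.6 = 50.0 m/s
Braking distance = 50.0^2 / (2*0.89) = 1404.4944 m
Sighting distance = 50.0 * 13 = 650.0 m
S = 1404.4944 + 650.0 = 2054.5 m

2054.5


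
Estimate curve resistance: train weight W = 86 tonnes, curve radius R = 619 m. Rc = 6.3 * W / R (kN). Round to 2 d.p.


Rc = 6.3 * W / R
Rc = 6.3 * 86 / 619
Rc = 541.8 / 619
Rc = 0.88 kN

0.88


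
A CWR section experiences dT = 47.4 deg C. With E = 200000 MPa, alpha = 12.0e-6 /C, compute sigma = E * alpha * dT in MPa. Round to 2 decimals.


sigma = E * alpha * dT
sigma = 200000 * 12.0e-6 * 47.4
sigma = 2.4 * 47.4
sigma = 113.76 MPa

113.76


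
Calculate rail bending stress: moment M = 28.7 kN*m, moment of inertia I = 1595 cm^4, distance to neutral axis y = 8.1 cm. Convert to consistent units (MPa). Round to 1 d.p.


Convert units:
M = 28.7 kN*m = 28700000 N*mm
y = 8.1 cm = 81 mm
I = 1595 cm^4 = 15950000 mm^4
sigma = 28700000 * 81 / 15950000
sigma = 145.7 MPa

145.7


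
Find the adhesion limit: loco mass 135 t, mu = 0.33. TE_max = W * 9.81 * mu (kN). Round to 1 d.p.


TE_max = W * g * mu
TE_max = 135 * 9.81 * 0.33
TE_max = 1324.35 * 0.33
TE_max = 437.0 kN

437.0


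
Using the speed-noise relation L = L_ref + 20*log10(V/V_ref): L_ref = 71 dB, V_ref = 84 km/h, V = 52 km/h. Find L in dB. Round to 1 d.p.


V/V_ref = 52 / 84 = 0.619048
log10(0.619048) = -0.208276
20 * -0.208276 = -4.1655
L = 71 + -4.1655 = 66.8 dB

66.8


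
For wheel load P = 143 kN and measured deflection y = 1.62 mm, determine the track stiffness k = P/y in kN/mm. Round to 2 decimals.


Track stiffness k = P / y
k = 143 / 1.62
k = 88.27 kN/mm

88.27


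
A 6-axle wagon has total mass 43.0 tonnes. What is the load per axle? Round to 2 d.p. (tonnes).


Load per axle = total weight / number of axles
Load = 43.0 / 6
Load = 7.17 tonnes

7.17


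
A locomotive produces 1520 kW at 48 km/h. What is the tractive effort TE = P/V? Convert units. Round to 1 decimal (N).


Convert: P = 1520 kW = 1520000 W
V = 48 / 3.6 = 13.3333 m/s
TE = 1520000 / 13.3333
TE = 114000.0 N

114000.0


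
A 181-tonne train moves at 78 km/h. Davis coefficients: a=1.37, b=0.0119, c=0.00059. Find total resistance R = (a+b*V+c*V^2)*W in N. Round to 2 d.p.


b*V = 0.0119 * 78 = 0.9282
c*V^2 = 0.00059 * 6084 = 3.58956
R_per_t = 1.37 + 0.9282 + 3.58956 = 5.88776 N/t
R_total = 5.88776 * 181 = 1065.68 N

1065.68


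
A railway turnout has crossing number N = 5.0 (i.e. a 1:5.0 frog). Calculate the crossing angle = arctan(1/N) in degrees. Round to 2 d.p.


1/N = 1/5.0 = 0.2
angle = arctan(0.2) = 0.197396 rad
angle = 0.197396 * 180/pi = 11.31 degrees

11.31


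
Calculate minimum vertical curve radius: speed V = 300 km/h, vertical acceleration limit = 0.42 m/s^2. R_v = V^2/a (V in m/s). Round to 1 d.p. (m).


Convert speed: V = 300 / 3.6 = 83.3333 m/s
V^2 = 6944.4444 m^2/s^2
R_v = 6944.4444 / 0.42
R_v = 16534.4 m

16534.4


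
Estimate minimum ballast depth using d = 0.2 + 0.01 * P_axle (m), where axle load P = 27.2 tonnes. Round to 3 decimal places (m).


d = 0.2 + 0.01 * 27.2
d = 0.2 + 0.272
d = 0.472 m

0.472


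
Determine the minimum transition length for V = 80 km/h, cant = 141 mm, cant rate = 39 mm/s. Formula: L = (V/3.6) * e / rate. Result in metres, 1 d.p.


Convert speed: V = 80 / 3.6 = 22.2222 m/s
L = 22.2222 * 141 / 39
L = 3133.3333 / 39
L = 80.3 m

80.3


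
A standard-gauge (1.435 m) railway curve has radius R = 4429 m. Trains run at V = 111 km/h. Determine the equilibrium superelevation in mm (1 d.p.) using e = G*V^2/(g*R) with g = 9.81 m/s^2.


Convert speed: V = 111 / 3.6 = 30.8333 m/s
Apply formula: e = 1.435 * 30.8333^2 / (9.81 * 4429)
e = 1.435 * 950.6944 / 43448.49
e = 0.031399 m = 31.4 mm

31.4


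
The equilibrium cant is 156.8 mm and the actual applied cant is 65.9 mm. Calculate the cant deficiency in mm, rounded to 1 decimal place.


Cant deficiency = equilibrium cant - actual cant
CD = 156.8 - 65.9
CD = 90.9 mm

90.9


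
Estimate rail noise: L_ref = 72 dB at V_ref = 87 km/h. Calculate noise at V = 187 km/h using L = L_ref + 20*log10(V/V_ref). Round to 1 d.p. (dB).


V/V_ref = 187 / 87 = 2.149425
log10(2.149425) = 0.332322
20 * 0.332322 = 6.6464
L = 72 + 6.6464 = 78.6 dB

78.6


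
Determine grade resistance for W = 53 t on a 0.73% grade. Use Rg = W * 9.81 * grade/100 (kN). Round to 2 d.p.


Rg = W * 9.81 * grade / 100
Rg = 53 * 9.81 * 0.73 / 100
Rg = 519.93 * 0.0073
Rg = 3.80 kN

3.80


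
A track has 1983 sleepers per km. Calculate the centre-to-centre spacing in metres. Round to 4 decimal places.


Spacing = 1000 m / number of sleepers
Spacing = 1000 / 1983
Spacing = 0.5043 m

0.5043


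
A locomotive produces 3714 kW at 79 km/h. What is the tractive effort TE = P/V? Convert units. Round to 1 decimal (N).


Convert: P = 3714 kW = 3714000 W
V = 79 / 3.6 = 21.9444 m/s
TE = 3714000 / 21.9444
TE = 169245.6 N

169245.6


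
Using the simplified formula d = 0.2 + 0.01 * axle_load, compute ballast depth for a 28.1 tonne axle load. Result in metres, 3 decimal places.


d = 0.2 + 0.01 * 28.1
d = 0.2 + 0.281
d = 0.481 m

0.481


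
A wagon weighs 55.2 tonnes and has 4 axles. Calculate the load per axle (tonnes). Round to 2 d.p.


Load per axle = total weight / number of axles
Load = 55.2 / 4
Load = 13.80 tonnes

13.80


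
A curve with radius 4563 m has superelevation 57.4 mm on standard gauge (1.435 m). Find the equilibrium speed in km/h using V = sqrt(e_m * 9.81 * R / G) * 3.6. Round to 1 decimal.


Convert cant: e = 57.4 mm = 0.0574 m
V_ms = sqrt(0.0574 * 9.81 * 4563 / 1.435)
V_ms = sqrt(1790.5212) = 42.3146 m/s
V = 42.3146 * 3.6 = 152.3 km/h

152.3


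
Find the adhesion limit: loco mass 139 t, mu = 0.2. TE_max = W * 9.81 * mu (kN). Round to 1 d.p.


TE_max = W * g * mu
TE_max = 139 * 9.81 * 0.2
TE_max = 1363.59 * 0.2
TE_max = 272.7 kN

272.7


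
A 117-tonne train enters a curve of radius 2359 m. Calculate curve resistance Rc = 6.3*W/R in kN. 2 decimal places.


Rc = 6.3 * W / R
Rc = 6.3 * 117 / 2359
Rc = 737.1 / 2359
Rc = 0.31 kN

0.31


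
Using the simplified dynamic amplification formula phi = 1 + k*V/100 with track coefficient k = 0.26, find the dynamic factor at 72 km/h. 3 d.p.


phi = 1 + k * V / 100
phi = 1 + 0.26 * 72 / 100
phi = 1 + 0.1872
phi = 1.187

1.187


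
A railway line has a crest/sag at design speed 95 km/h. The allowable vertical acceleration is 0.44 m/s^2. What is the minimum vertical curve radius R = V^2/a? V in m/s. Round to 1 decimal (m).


Convert speed: V = 95 / 3.6 = 26.3889 m/s
V^2 = 696.3735 m^2/s^2
R_v = 696.3735 / 0.44
R_v = 1582.7 m

1582.7


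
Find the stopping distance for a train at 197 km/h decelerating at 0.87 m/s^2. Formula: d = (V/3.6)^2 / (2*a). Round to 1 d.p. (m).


Convert speed: V = 197 / 3.6 = 54.7222 m/s
V^2 = 2994.5216
d = 2994.5216 / (2 * 0.87)
d = 2994.5216 / 1.74
d = 1721.0 m

1721.0


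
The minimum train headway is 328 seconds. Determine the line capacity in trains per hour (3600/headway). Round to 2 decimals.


Capacity = 3600 / headway
Capacity = 3600 / 328
Capacity = 10.98 trains/hour

10.98


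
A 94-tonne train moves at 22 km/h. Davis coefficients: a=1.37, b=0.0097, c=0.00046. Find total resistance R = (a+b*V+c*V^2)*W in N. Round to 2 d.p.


b*V = 0.0097 * 22 = 0.2134
c*V^2 = 0.00046 * 484 = 0.22264
R_per_t = 1.37 + 0.2134 + 0.22264 = 1.80604 N/t
R_total = 1.80604 * 94 = 169.77 N

169.77


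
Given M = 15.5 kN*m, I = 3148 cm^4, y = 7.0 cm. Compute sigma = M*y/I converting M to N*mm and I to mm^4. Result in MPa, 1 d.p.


Convert units:
M = 15.5 kN*m = 15500000 N*mm
y = 7.0 cm = 70 mm
I = 3148 cm^4 = 31480000 mm^4
sigma = 15500000 * 70 / 31480000
sigma = 34.5 MPa

34.5


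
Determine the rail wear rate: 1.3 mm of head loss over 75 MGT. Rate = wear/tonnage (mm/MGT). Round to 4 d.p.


Wear rate = total wear / cumulative tonnage
Rate = 1.3 / 75
Rate = 0.0173 mm/MGT

0.0173


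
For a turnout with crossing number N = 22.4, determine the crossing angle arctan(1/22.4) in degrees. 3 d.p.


1/N = 1/22.4 = 0.044643
angle = arctan(0.044643) = 0.044613 rad
angle = 0.044613 * 180/pi = 2.556 degrees

2.556


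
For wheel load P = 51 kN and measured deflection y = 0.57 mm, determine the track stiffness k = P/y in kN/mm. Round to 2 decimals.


Track stiffness k = P / y
k = 51 / 0.57
k = 89.47 kN/mm

89.47


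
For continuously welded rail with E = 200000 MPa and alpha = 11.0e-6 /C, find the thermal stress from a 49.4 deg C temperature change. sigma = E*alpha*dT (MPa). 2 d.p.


sigma = E * alpha * dT
sigma = 200000 * 11.0e-6 * 49.4
sigma = 2.2 * 49.4
sigma = 108.68 MPa

108.68


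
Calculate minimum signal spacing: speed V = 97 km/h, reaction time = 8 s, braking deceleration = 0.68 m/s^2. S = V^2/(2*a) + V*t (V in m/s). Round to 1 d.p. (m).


V = 97 / 3.6 = 26.9444 m/s
Braking distance = 26.9444^2 / (2*0.68) = 533.8258 m
Sighting distance = 26.9444 * 8 = 215.5556 m
S = 533.8258 + 215.5556 = 749.4 m

749.4


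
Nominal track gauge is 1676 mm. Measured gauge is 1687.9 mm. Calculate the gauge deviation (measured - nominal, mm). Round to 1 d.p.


Deviation = measured - nominal
Deviation = 1687.9 - 1676
Deviation = 11.9 mm

11.9


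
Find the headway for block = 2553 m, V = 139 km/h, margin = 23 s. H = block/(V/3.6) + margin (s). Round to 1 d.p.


V = 139 / 3.6 = 38.6111 m/s
Block traversal time = 2553 / 38.6111 = 66.1209 s
Headway = 66.1209 + 23
Headway = 89.1 s

89.1


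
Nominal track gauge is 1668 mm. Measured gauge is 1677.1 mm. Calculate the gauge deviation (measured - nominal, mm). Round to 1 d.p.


Deviation = measured - nominal
Deviation = 1677.1 - 1668
Deviation = 9.1 mm

9.1


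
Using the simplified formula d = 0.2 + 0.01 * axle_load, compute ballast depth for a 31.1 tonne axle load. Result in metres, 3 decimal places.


d = 0.2 + 0.01 * 31.1
d = 0.2 + 0.311
d = 0.511 m

0.511


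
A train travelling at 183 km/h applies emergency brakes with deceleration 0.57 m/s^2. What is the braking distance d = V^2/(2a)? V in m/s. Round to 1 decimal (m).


Convert speed: V = 183 / 3.6 = 50.8333 m/s
V^2 = 2584.0278
d = 2584.0278 / (2 * 0.57)
d = 2584.0278 / 1.14
d = 2266.7 m

2266.7


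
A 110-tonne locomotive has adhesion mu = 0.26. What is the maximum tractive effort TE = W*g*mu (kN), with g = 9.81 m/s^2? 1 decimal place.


TE_max = W * g * mu
TE_max = 110 * 9.81 * 0.26
TE_max = 1079.1 * 0.26
TE_max = 280.6 kN

280.6


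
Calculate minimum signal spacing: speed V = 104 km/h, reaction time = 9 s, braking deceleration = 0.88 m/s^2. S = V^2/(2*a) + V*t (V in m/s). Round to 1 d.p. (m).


V = 104 / 3.6 = 28.8889 m/s
Braking distance = 28.8889^2 / (2*0.88) = 474.1863 m
Sighting distance = 28.8889 * 9 = 260.0 m
S = 474.1863 + 260.0 = 734.2 m

734.2


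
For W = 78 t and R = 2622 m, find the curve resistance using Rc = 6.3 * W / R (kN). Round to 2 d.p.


Rc = 6.3 * W / R
Rc = 6.3 * 78 / 2622
Rc = 491.4 / 2622
Rc = 0.19 kN

0.19


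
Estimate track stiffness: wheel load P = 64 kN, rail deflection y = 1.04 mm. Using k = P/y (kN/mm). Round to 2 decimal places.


Track stiffness k = P / y
k = 64 / 1.04
k = 61.54 kN/mm

61.54


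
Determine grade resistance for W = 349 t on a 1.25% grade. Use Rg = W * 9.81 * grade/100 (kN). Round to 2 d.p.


Rg = W * 9.81 * grade / 100
Rg = 349 * 9.81 * 1.25 / 100
Rg = 3423.69 * 0.0125
Rg = 42.80 kN

42.80


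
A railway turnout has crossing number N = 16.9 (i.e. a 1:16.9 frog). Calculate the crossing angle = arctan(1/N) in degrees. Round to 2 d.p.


1/N = 1/16.9 = 0.059172
angle = arctan(0.059172) = 0.059103 rad
angle = 0.059103 * 180/pi = 3.39 degrees

3.39


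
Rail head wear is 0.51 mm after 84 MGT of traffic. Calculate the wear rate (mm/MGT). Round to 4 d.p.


Wear rate = total wear / cumulative tonnage
Rate = 0.51 / 84
Rate = 0.0061 mm/MGT

0.0061


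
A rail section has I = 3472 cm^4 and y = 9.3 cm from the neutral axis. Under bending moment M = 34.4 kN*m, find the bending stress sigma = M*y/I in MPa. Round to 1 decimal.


Convert units:
M = 34.4 kN*m = 34400000 N*mm
y = 9.3 cm = 93 mm
I = 3472 cm^4 = 34720000 mm^4
sigma = 34400000 * 93 / 34720000
sigma = 92.1 MPa

92.1


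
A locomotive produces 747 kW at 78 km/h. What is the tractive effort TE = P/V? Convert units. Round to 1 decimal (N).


Convert: P = 747 kW = 747000 W
V = 78 / 3.6 = 21.6667 m/s
TE = 747000 / 21.6667
TE = 34476.9 N

34476.9


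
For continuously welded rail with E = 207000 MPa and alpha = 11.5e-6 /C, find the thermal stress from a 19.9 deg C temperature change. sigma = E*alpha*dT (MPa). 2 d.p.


sigma = E * alpha * dT
sigma = 207000 * 11.5e-6 * 19.9
sigma = 2.3805 * 19.9
sigma = 47.37 MPa

47.37


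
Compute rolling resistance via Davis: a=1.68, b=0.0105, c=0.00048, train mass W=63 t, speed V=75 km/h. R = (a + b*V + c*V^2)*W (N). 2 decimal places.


b*V = 0.0105 * 75 = 0.7875
c*V^2 = 0.00048 * 5625 = 2.7
R_per_t = 1.68 + 0.7875 + 2.7 = 5.1675 N/t
R_total = 5.1675 * 63 = 325.55 N

325.55


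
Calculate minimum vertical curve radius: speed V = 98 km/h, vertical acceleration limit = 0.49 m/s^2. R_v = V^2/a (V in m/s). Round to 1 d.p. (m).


Convert speed: V = 98 / 3.6 = 27.2222 m/s
V^2 = 741.0494 m^2/s^2
R_v = 741.0494 / 0.49
R_v = 1512.3 m

1512.3


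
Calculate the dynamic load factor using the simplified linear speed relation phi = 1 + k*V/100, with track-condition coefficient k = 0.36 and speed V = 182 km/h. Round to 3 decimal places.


phi = 1 + k * V / 100
phi = 1 + 0.36 * 182 / 100
phi = 1 + 0.6552
phi = 1.655

1.655


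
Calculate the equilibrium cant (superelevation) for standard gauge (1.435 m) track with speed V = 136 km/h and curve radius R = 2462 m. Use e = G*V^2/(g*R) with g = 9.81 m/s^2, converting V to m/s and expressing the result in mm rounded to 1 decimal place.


Convert speed: V = 136 / 3.6 = 37.7778 m/s
Apply formula: e = 1.435 * 37.7778^2 / (9.81 * 2462)
e = 1.435 * 1427.1605 / 24152.22
e = 0.084794 m = 84.8 mm

84.8


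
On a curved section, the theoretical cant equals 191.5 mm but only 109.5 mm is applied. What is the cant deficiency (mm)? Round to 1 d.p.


Cant deficiency = equilibrium cant - actual cant
CD = 191.5 - 109.5
CD = 82.0 mm

82.0


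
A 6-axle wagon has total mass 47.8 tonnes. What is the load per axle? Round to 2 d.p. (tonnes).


Load per axle = total weight / number of axles
Load = 47.8 / 6
Load = 7.97 tonnes

7.97


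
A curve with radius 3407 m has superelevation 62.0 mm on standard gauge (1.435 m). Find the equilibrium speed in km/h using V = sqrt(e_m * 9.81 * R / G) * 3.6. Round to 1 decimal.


Convert cant: e = 62.0 mm = 0.0620 m
V_ms = sqrt(0.0620 * 9.81 * 3407 / 1.435)
V_ms = sqrt(1444.045672) = 38.0006 m/s
V = 38.0006 * 3.6 = 136.8 km/h

136.8


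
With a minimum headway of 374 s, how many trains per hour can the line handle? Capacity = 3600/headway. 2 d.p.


Capacity = 3600 / headway
Capacity = 3600 / 374
Capacity = 9.63 trains/hour

9.63


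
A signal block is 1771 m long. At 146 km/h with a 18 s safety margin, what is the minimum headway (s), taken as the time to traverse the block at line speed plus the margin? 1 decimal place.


V = 146 / 3.6 = 40.5556 m/s
Block traversal time = 1771 / 40.5556 = 43.6685 s
Headway = 43.6685 + 18
Headway = 61.7 s

61.7


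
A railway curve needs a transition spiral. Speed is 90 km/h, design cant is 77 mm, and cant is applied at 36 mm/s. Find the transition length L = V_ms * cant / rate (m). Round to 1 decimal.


Convert speed: V = 90 / 3.6 = 25.0 m/s
L = 25.0 * 77 / 36
L = 1925.0 / 36
L = 53.5 m

53.5


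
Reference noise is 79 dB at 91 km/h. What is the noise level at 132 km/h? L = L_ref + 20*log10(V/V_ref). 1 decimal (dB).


V/V_ref = 132 / 91 = 1.450549
log10(1.450549) = 0.161533
20 * 0.161533 = 3.2307
L = 79 + 3.2307 = 82.2 dB

82.2


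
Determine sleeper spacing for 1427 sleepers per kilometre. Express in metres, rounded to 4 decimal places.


Spacing = 1000 m / number of sleepers
Spacing = 1000 / 1427
Spacing = 0.7008 m

0.7008


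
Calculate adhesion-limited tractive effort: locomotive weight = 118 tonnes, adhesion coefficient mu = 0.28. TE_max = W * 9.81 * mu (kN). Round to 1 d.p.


TE_max = W * g * mu
TE_max = 118 * 9.81 * 0.28
TE_max = 1157.58 * 0.28
TE_max = 324.1 kN

324.1


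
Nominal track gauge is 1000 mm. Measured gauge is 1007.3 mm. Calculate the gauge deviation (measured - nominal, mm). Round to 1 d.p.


Deviation = measured - nominal
Deviation = 1007.3 - 1000
Deviation = 7.3 mm

7.3


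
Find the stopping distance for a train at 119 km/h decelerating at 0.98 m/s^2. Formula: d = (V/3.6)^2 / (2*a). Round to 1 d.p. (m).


Convert speed: V = 119 / 3.6 = 33.0556 m/s
V^2 = 1092.6698
d = 1092.6698 / (2 * 0.98)
d = 1092.6698 / 1.96
d = 557.5 m

557.5


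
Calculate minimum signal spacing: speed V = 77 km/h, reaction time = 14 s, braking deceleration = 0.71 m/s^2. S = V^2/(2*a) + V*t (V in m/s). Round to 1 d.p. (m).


V = 77 / 3.6 = 21.3889 m/s
Braking distance = 21.3889^2 / (2*0.71) = 322.1722 m
Sighting distance = 21.3889 * 14 = 299.4444 m
S = 322.1722 + 299.4444 = 621.6 m

621.6
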